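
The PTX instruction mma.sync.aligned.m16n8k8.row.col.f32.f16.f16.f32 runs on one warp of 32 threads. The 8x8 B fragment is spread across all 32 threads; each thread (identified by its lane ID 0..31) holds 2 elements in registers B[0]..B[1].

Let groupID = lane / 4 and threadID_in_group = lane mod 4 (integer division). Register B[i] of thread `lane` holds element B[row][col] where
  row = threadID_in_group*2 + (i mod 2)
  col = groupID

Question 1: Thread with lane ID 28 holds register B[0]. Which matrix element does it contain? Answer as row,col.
lane 28: g=7 (28/4), t=0 (28%4)
i=0: r=0*2+0=0, c=g=7

0,7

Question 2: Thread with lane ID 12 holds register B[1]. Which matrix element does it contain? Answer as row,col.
1,3

12: gr=3,th=0
[1] (0*2+1,3) = (1,3)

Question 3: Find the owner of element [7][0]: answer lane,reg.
3,1

c=0⇒gr=0  r=7⇒th=3,odd=1
L=0*4+3=3  i=1=1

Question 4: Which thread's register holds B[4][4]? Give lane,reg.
18,0

c=4→G=4  r=4→T=2,p=0
L=4*4+2=18  i=0=0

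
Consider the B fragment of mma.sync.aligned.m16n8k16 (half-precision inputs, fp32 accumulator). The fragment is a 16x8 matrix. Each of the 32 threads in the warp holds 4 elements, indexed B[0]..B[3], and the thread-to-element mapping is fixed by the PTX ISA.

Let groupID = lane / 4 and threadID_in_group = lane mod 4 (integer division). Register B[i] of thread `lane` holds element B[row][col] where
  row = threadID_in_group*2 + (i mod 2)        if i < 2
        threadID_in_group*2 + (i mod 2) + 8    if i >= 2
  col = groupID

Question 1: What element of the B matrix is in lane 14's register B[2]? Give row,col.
12,3

L=14->gid=14>>2=3, tid=14&3=2
[2]->row 2·2+0+8=12  col gid=3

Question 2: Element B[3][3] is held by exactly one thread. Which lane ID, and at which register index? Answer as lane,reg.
c: 3->gid=3  r: 3->r8=0,tid=1,i&1=1
L=3*4+1=13  i=0*2+1=1

13,1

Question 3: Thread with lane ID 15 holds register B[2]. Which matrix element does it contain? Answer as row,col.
14,3

L=15⇒gr=15>>2=3, th=15&3=3
[2]⇒row 3·2+0+8=14  col gr=3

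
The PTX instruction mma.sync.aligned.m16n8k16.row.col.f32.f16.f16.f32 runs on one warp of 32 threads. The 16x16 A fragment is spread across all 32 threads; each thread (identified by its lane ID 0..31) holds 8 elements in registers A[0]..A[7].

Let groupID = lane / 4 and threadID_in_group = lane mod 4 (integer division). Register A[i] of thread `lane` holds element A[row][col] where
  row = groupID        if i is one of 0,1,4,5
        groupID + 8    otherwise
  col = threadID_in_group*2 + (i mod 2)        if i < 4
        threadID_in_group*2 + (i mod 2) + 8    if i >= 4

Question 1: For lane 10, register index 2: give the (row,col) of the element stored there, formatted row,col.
lane 10: grp=2 (10/4), tig=2 (10%4)
i=2: r=2+8=10, c=2*2+0+0=4

10,4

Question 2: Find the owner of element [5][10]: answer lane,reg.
21,4

r:5=>grp=5,rB=0  c:10=>cB=1,tig=1,lo=0
L=5*4+1=21  i=1*4+0*2+0=4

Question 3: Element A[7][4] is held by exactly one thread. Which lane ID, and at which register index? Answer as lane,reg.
30,0

r:7=>grp=7,rB=0  c:4=>cB=0,tig=2,lo=0
L=7*4+2=30  i=0*4+0*2+0=0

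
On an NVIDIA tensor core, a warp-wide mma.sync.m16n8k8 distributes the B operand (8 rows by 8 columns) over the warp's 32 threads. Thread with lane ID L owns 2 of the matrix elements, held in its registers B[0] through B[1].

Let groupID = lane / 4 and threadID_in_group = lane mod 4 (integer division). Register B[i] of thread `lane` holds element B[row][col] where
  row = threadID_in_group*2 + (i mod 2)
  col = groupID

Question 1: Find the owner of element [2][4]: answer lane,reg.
17,0

c: 4->gid=4  r: 2->tid=1,i&1=0
L=4*4+1=17  i=0=0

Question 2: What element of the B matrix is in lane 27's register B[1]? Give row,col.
lane 27->27/4=6, 27 mod 4=3
i=1  r:2·3+1->7  c:6

7,6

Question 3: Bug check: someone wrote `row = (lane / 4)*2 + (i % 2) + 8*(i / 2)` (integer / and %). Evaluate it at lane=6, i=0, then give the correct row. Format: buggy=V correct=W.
`(lane / 4)*2 + (i % 2) + 8*(i / 2)`[6,0]⇒2
6: gr=1,th=2
[0] (2*2+0,1) = (4,1)
row: 2 vs 4

buggy=2 correct=4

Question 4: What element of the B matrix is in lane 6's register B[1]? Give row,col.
lane 6: gid=1 (6/4), tid=2 (6%4)
i=1: r=2*2+1=5, c=gid=1

5,1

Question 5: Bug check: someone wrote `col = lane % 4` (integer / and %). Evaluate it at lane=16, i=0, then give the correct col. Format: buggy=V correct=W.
`lane % 4`[16,0]->0
L=16->g=16>>2=4, t=16&3=0
[0]->row 0·2+0=0  col g=4
col: 0 vs 4

buggy=0 correct=4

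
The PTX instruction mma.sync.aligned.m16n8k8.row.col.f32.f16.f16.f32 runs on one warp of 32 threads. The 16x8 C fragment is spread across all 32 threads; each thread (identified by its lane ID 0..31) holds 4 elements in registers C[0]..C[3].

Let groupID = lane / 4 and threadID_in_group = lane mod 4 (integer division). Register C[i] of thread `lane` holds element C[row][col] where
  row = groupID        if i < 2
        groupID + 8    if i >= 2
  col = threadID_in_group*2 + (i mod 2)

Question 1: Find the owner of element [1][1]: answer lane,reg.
r=1->g=1,rb=0  c=1->t=0,b0=1
L=1*4+0=4  i=0*2+1=1

4,1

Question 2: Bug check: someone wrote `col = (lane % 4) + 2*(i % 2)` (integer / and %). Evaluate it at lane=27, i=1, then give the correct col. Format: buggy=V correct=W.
buggy=5 correct=7

`(lane % 4) + 2*(i % 2)`[27,1]⇒5
27: gr=6,th=3
[1] (6+0,3*2+1) = (6,7)
col: 5 vs 7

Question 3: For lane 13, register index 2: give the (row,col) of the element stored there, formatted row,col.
L=13->g=13>>2=3, t=13&3=1
[2]->row 3+8=11  col 1·2+0=2

11,2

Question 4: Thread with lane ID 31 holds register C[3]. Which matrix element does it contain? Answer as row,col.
15,7

L=31→G=31>>2=7, T=31&3=3
[3]→row 7+8=15  col 3·2+1=7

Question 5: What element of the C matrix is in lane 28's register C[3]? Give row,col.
lane 28→28/4=7, 28 mod 4=0
i=3  r:7+8→15  c:2·0+1→1

15,1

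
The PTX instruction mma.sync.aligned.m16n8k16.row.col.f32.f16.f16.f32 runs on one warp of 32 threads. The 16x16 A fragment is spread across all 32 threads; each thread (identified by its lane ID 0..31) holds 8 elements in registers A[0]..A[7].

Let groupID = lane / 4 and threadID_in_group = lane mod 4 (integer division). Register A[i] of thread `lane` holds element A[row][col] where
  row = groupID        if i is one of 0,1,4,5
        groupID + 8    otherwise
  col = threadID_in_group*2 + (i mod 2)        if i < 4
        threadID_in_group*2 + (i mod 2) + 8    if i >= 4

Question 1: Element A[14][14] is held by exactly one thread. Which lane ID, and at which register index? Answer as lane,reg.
27,6

r=14->g=6,rb=1  c=14->cb=1,t=3,b0=0
L=6*4+3=27  i=1*4+1*2+0=6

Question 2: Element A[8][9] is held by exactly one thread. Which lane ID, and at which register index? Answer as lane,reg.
r=8->g=0,rb=1  c=9->cb=1,t=0,b0=1
L=0*4+0=0  i=1*4+1*2+1=7

0,7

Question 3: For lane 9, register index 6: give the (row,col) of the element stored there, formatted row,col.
L=9->g=9>>2=2, t=9&3=1
[6]->row 2+8=10  col 1·2+0+8=10

10,10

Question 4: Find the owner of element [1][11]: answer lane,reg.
5,5

r: 1->gid=1,r8=0  c: 11->c8=1,tid=1,i&1=1
L=1*4+1=5  i=1*4+0*2+1=5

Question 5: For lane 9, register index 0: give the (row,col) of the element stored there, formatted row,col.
L=9=>grp=9>>2=2, tig=9&3=1
[0]=>row 2+0=2  col 1·2+0+0=2

2,2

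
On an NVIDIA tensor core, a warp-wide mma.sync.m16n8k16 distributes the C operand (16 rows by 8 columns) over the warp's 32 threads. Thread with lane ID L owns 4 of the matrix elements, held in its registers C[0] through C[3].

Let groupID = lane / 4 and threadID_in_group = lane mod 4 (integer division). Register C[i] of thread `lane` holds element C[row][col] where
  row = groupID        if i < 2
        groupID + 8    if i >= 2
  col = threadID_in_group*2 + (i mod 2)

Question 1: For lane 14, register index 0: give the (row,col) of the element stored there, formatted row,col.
3,4

14: g=3,t=2
[0] (3+0,2*2+0) = (3,4)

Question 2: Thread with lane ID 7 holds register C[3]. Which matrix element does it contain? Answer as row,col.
L=7⇒gr=7>>2=1, th=7&3=3
[3]⇒row 1+8=9  col 3·2+1=7

9,7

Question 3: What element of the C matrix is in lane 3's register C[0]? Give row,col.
0,6

lane 3⇒3/4=0, 3 mod 4=3
i=0  r:0+0⇒0  c:2·3+0⇒6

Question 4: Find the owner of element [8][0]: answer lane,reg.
0,2

r:8=>grp=0,rB=1  c:0=>tig=0,lo=0
L=0*4+0=0  i=1*2+0=2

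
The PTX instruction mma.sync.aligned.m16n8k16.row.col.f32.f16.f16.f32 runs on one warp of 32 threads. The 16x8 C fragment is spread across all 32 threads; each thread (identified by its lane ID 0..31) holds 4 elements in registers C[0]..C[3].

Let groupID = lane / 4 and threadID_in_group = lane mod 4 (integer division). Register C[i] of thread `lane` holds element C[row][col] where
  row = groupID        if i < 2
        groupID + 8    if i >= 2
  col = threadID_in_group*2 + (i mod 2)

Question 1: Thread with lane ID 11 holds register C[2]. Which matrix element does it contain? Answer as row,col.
L=11→G=11>>2=2, T=11&3=3
[2]→row 2+8=10  col 3·2+0=6

10,6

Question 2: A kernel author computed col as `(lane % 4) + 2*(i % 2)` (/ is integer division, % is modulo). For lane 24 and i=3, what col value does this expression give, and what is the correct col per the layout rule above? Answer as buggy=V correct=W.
`(lane % 4) + 2*(i % 2)`[24,3]->2
lane 24->24/4=6, 24 mod 4=0
i=3  r:6+8->14  c:2·0+1->1
col: 2 vs 1

buggy=2 correct=1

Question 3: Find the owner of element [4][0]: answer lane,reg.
r=4⇒gr=4,Rb=0  c=0⇒th=0,odd=0
L=4*4+0=16  i=0*2+0=0

16,0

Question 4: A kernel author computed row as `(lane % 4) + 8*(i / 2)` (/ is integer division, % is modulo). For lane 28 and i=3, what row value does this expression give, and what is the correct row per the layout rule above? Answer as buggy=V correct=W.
`(lane % 4) + 8*(i / 2)`[28,3]=>8
lane 28: grp=7 (28/4), tig=0 (28%4)
i=3: r=7+8=15, c=0*2+1=1
row: 8 vs 15

buggy=8 correct=15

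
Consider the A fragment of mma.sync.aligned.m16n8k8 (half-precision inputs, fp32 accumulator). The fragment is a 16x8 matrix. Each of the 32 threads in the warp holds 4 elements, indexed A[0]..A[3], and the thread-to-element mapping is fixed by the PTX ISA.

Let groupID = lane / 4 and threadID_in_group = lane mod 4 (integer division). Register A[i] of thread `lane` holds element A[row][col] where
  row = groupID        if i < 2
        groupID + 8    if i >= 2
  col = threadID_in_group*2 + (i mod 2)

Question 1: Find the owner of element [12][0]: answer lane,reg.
16,2

r=12->g=4,rb=1  c=0->t=0,b0=0
L=4*4+0=16  i=1*2+0=2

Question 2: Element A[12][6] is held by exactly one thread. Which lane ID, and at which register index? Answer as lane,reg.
19,2

r: 12->gid=4,r8=1  c: 6->tid=3,i&1=0
L=4*4+3=19  i=1*2+0=2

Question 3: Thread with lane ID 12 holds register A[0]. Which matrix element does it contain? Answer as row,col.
3,0

L=12→G=12>>2=3, T=12&3=0
[0]→row 3+0=3  col 0·2+0=0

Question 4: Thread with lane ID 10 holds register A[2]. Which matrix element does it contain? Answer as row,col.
10: G=2,T=2
[2] (2+8,2*2+0) = (10,4)

10,4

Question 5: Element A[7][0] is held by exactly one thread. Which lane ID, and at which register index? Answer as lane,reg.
r:7=>grp=7,rB=0  c:0=>tig=0,lo=0
L=7*4+0=28  i=0*2+0=0

28,0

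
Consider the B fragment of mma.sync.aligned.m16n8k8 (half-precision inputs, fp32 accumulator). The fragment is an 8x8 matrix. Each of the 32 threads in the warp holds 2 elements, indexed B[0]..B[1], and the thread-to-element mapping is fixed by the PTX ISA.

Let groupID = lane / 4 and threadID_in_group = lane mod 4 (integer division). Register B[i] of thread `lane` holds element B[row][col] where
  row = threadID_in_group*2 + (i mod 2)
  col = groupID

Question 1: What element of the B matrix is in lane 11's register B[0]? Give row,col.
11: gr=2,th=3
[0] (3*2+0,2) = (6,2)

6,2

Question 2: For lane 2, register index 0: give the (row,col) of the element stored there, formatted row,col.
4,0

L=2⇒gr=2>>2=0, th=2&3=2
[0]⇒row 2·2+0=4  col gr=0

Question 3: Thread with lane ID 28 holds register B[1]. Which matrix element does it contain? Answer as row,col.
lane 28: grp=7 (28/4), tig=0 (28%4)
i=1: r=0*2+1=1, c=grp=7

1,7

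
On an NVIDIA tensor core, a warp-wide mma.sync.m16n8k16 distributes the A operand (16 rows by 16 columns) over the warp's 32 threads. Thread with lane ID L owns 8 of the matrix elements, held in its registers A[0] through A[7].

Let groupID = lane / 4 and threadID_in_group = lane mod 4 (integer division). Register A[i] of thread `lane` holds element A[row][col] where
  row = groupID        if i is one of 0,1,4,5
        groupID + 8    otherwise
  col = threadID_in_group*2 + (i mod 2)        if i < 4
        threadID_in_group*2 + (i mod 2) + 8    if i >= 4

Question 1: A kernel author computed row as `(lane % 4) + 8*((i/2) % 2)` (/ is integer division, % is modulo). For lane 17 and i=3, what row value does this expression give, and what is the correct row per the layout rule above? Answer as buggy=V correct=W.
buggy=9 correct=12

`(lane % 4) + 8*((i/2) % 2)`[17,3]→9
lane 17: G=4 (17/4), T=1 (17%4)
i=3: r=4+8=12, c=1*2+1+0=3
row: 9 vs 12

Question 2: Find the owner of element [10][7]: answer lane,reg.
11,3

r=10→G=2,rhi=1  c=7→chi=0,T=3,p=1
L=2*4+3=11  i=0*4+1*2+1=3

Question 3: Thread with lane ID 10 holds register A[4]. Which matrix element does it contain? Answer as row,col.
L=10->gid=10>>2=2, tid=10&3=2
[4]->row 2+0=2  col 2·2+0+8=12

2,12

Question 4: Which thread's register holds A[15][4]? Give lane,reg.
r:15=>grp=7,rB=1  c:4=>cB=0,tig=2,lo=0
L=7*4+2=30  i=0*4+1*2+0=2

30,2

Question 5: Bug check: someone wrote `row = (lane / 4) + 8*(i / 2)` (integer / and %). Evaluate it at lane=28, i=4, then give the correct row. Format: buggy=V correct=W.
`(lane / 4) + 8*(i / 2)`[28,4]->23
lane 28: g=7 (28/4), t=0 (28%4)
i=4: r=7+0=7, c=0*2+0+8=8
row: 23 vs 7

buggy=23 correct=7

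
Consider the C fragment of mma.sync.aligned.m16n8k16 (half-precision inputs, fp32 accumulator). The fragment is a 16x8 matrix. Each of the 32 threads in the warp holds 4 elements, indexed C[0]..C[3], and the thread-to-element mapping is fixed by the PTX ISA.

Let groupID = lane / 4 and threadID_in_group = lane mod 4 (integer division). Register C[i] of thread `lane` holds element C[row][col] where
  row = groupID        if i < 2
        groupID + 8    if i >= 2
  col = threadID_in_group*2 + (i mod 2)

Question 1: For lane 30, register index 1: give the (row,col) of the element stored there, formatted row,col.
7,5

L=30=>grp=30>>2=7, tig=30&3=2
[1]=>row 7+0=7  col 2·2+1=5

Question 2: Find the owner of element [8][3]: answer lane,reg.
r: 8->gid=0,r8=1  c: 3->tid=1,i&1=1
L=0*4+1=1  i=1*2+1=3

1,3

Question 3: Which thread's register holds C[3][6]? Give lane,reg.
r=3→G=3,rhi=0  c=6→T=3,p=0
L=3*4+3=15  i=0*2+0=0

15,0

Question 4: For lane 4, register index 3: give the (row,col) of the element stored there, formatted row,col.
4: gr=1,th=0
[3] (1+8,0*2+1) = (9,1)

9,1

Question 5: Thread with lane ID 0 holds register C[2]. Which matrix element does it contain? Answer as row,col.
8,0

lane 0: gr=0 (0/4), th=0 (0%4)
i=2: r=0+8=8, c=0*2+0=0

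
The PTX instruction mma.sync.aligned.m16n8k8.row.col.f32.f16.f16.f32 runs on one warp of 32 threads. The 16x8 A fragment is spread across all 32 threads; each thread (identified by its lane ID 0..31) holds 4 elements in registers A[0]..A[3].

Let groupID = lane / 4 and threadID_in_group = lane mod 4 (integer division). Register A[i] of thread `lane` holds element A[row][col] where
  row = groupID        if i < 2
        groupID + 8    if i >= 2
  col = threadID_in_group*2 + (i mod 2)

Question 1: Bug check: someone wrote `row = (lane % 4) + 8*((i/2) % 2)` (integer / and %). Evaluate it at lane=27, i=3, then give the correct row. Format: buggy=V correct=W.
buggy=11 correct=14

`(lane % 4) + 8*((i/2) % 2)`[27,3]→11
L=27→G=27>>2=6, T=27&3=3
[3]→row 6+8=14  col 3·2+1=7
row: 11 vs 14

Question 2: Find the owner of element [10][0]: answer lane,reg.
r=10→G=2,rhi=1  c=0→T=0,p=0
L=2*4+0=8  i=1*2+0=2

8,2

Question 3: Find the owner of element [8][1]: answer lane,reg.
0,3

r=8->g=0,rb=1  c=1->t=0,b0=1
L=0*4+0=0  i=1*2+1=3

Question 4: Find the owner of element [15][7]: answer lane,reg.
31,3

r=15→G=7,rhi=1  c=7→T=3,p=1
L=7*4+3=31  i=1*2+1=3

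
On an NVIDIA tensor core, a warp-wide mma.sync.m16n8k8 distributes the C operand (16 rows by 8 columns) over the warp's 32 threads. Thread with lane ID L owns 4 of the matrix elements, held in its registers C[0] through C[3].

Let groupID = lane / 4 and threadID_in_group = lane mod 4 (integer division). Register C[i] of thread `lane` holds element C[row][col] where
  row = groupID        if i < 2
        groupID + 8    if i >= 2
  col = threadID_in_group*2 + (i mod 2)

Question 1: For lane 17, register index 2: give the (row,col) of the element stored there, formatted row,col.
12,2

L=17->gid=17>>2=4, tid=17&3=1
[2]->row 4+8=12  col 1·2+0=2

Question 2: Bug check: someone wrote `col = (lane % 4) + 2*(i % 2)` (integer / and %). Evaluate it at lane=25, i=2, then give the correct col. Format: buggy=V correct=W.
buggy=1 correct=2

`(lane % 4) + 2*(i % 2)`[25,2]->1
lane 25: g=6 (25/4), t=1 (25%4)
i=2: r=6+8=14, c=1*2+0=2
col: 1 vs 2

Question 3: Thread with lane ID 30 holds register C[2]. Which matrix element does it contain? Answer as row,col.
lane 30: grp=7 (30/4), tig=2 (30%4)
i=2: r=7+8=15, c=2*2+0=4

15,4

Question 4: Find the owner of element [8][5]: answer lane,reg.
2,3

r=8→G=0,rhi=1  c=5→T=2,p=1
L=0*4+2=2  i=1*2+1=3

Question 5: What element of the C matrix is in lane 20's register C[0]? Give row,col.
lane 20->20/4=5, 20 mod 4=0
i=0  r:5+0->5  c:2·0+0->0

5,0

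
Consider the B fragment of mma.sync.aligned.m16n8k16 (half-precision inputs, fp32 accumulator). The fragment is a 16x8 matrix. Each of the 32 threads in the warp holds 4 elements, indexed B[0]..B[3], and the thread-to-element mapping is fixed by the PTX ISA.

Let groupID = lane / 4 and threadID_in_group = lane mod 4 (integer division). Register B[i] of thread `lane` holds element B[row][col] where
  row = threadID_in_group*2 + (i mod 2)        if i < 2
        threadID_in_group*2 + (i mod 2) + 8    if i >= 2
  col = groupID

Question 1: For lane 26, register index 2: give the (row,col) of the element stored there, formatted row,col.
12,6

L=26⇒gr=26>>2=6, th=26&3=2
[2]⇒row 2·2+0+8=12  col gr=6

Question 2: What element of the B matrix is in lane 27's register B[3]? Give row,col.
15,6

27: grp=6,tig=3
[3] (3*2+1+8,6) = (15,6)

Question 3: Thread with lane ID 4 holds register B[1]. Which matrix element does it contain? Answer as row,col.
lane 4->4/4=1, 4 mod 4=0
i=1  r:2·0+1+0->1  c:1

1,1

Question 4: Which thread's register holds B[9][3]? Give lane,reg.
c=3->g=3  r=9->rb=1,t=0,b0=1
L=3*4+0=12  i=1*2+1=3

12,3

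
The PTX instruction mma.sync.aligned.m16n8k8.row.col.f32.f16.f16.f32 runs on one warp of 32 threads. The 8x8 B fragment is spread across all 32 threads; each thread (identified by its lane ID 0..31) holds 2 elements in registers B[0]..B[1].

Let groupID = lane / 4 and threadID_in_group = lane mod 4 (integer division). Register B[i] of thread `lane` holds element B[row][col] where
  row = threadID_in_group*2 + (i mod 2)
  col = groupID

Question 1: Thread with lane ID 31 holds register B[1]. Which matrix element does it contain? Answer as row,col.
31: G=7,T=3
[1] (3*2+1,7) = (7,7)

7,7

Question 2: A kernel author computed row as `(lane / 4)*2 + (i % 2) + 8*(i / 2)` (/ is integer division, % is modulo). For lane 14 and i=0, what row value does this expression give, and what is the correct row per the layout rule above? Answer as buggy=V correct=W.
buggy=6 correct=4

`(lane / 4)*2 + (i % 2) + 8*(i / 2)`[14,0]→6
lane 14→14/4=3, 14 mod 4=2
i=0  r:2·2+0→4  c:3
row: 6 vs 4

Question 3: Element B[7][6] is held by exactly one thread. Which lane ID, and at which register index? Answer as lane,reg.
27,1

c: 6->gid=6  r: 7->tid=3,i&1=1
L=6*4+3=27  i=1=1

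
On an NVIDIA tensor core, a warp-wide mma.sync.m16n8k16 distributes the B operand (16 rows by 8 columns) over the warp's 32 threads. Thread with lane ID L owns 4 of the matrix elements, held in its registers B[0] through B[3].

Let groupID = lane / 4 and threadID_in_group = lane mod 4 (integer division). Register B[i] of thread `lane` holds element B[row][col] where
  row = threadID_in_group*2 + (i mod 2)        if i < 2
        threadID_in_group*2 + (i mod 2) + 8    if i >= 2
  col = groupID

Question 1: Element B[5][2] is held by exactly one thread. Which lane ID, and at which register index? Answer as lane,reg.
10,1

c=2⇒gr=2  r=5⇒Rb=0,th=2,odd=1
L=2*4+2=10  i=0*2+1=1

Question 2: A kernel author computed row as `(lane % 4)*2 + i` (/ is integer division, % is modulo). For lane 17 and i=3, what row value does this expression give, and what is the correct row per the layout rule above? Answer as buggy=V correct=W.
`(lane % 4)*2 + i`[17,3]=>5
lane 17: grp=4 (17/4), tig=1 (17%4)
i=3: r=1*2+1+8=11, c=grp=4
row: 5 vs 11

buggy=5 correct=11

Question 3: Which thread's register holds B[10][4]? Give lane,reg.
c=4⇒gr=4  r=10⇒Rb=1,th=1,odd=0
L=4*4+1=17  i=1*2+0=2

17,2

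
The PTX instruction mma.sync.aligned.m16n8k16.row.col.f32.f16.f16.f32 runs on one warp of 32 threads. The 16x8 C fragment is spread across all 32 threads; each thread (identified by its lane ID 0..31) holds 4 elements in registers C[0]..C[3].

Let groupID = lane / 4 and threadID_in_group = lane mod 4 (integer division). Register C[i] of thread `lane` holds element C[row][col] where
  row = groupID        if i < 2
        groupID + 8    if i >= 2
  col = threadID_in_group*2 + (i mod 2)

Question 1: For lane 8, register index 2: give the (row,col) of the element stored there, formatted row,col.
10,0

lane 8->8/4=2, 8 mod 4=0
i=2  r:2+8->10  c:2·0+0->0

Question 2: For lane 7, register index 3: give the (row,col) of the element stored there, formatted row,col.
lane 7: gr=1 (7/4), th=3 (7%4)
i=3: r=1+8=9, c=3*2+1=7

9,7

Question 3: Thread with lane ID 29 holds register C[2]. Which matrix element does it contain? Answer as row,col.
15,2

L=29→G=29>>2=7, T=29&3=1
[2]→row 7+8=15  col 1·2+0=2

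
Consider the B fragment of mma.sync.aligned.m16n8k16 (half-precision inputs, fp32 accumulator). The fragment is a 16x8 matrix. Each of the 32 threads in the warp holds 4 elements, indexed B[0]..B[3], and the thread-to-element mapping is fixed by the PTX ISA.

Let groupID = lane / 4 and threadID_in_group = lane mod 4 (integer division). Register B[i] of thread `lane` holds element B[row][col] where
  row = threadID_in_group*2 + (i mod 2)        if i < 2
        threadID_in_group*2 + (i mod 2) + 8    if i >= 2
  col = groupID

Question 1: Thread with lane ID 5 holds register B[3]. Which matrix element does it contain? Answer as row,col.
11,1

L=5→G=5>>2=1, T=5&3=1
[3]→row 1·2+1+8=11  col G=1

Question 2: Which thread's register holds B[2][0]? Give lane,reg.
c: 0->gid=0  r: 2->r8=0,tid=1,i&1=0
L=0*4+1=1  i=0*2+0=0

1,0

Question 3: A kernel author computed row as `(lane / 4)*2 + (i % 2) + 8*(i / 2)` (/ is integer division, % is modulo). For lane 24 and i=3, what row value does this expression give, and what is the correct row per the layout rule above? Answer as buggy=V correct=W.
buggy=21 correct=9

`(lane / 4)*2 + (i % 2) + 8*(i / 2)`[24,3]=>21
24: grp=6,tig=0
[3] (0*2+1+8,6) = (9,6)
row: 21 vs 9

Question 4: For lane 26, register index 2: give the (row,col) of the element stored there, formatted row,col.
lane 26: G=6 (26/4), T=2 (26%4)
i=2: r=2*2+0+8=12, c=G=6

12,6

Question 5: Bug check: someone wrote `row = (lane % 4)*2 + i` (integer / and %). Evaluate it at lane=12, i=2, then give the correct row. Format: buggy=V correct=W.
buggy=2 correct=8

`(lane % 4)*2 + i`[12,2]->2
lane 12: g=3 (12/4), t=0 (12%4)
i=2: r=0*2+0+8=8, c=g=3
row: 2 vs 8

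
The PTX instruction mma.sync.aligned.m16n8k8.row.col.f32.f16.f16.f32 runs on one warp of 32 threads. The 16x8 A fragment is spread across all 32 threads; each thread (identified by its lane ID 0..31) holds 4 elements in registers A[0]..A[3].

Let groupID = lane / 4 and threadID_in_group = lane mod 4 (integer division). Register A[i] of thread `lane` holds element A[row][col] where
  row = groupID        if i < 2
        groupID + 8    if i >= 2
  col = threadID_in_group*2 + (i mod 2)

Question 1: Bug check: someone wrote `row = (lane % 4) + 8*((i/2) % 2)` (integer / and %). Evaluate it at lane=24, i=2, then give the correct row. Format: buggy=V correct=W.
buggy=8 correct=14

`(lane % 4) + 8*((i/2) % 2)`[24,2]->8
lane 24: gid=6 (24/4), tid=0 (24%4)
i=2: r=6+8=14, c=0*2+0=0
row: 8 vs 14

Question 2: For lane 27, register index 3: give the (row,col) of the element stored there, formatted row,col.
14,7

lane 27→27/4=6, 27 mod 4=3
i=3  r:6+8→14  c:2·3+1→7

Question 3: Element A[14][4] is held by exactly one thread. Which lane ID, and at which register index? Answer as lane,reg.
26,2

r=14->g=6,rb=1  c=4->t=2,b0=0
L=6*4+2=26  i=1*2+0=2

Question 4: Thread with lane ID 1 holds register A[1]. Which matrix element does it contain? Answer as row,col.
lane 1: gid=0 (1/4), tid=1 (1%4)
i=1: r=0+0=0, c=1*2+1=3

0,3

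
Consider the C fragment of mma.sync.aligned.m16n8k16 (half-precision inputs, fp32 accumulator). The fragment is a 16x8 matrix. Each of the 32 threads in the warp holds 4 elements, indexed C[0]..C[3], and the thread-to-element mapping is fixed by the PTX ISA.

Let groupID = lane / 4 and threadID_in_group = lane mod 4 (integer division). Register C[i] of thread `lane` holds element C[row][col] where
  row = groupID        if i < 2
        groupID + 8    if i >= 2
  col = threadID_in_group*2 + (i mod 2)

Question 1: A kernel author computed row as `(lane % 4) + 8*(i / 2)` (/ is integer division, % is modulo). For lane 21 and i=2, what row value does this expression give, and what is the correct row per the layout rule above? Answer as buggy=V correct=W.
`(lane % 4) + 8*(i / 2)`[21,2]=>9
lane 21=>21/4=5, 21 mod 4=1
i=2  r:5+8=>13  c:2·1+0=>2
row: 9 vs 13

buggy=9 correct=13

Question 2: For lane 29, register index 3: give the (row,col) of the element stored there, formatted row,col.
L=29->gid=29>>2=7, tid=29&3=1
[3]->row 7+8=15  col 1·2+1=3

15,3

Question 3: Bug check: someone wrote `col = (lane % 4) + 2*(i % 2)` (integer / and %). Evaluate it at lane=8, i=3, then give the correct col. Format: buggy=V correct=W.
buggy=2 correct=1

`(lane % 4) + 2*(i % 2)`[8,3]->2
8: g=2,t=0
[3] (2+8,0*2+1) = (10,1)
col: 2 vs 1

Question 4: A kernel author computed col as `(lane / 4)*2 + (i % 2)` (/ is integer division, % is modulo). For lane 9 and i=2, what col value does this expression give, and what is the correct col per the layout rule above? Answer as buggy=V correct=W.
`(lane / 4)*2 + (i % 2)`[9,2]→4
lane 9→9/4=2, 9 mod 4=1
i=2  r:2+8→10  c:2·1+0→2
col: 4 vs 2

buggy=4 correct=2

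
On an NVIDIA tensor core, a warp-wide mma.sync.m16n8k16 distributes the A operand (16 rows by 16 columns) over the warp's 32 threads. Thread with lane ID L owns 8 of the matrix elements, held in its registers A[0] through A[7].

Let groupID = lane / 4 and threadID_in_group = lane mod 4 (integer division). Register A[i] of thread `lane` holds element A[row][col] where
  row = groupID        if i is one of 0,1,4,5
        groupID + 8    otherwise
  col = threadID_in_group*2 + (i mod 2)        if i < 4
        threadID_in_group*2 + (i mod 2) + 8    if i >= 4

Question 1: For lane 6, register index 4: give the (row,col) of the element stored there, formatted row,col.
L=6->g=6>>2=1, t=6&3=2
[4]->row 1+0=1  col 2·2+0+8=12

1,12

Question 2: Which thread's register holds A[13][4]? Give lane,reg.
r:13=>grp=5,rB=1  c:4=>cB=0,tig=2,lo=0
L=5*4+2=22  i=0*4+1*2+0=2

22,2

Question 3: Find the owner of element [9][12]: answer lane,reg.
6,6

r=9->g=1,rb=1  c=12->cb=1,t=2,b0=0
L=1*4+2=6  i=1*4+1*2+0=6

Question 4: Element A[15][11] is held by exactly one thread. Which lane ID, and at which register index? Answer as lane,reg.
r=15⇒gr=7,Rb=1  c=11⇒Cb=1,th=1,odd=1
L=7*4+1=29  i=1*4+1*2+1=7

29,7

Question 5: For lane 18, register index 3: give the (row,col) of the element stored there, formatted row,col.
18: gid=4,tid=2
[3] (4+8,2*2+1+0) = (12,5)

12,5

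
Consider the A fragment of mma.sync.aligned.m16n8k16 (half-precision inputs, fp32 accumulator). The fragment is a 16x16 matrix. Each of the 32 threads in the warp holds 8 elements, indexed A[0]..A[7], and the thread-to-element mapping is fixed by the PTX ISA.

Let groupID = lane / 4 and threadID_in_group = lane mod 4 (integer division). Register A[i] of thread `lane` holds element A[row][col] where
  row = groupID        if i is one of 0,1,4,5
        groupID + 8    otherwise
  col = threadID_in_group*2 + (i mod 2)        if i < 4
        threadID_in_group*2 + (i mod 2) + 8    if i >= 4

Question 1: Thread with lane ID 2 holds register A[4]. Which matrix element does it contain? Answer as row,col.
L=2->gid=2>>2=0, tid=2&3=2
[4]->row 0+0=0  col 2·2+0+8=12

0,12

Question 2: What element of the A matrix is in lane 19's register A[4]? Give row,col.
4,14

L=19=>grp=19>>2=4, tig=19&3=3
[4]=>row 4+0=4  col 3·2+0+8=14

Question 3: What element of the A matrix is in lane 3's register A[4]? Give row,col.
0,14

lane 3: grp=0 (3/4), tig=3 (3%4)
i=4: r=0+0=0, c=3*2+0+8=14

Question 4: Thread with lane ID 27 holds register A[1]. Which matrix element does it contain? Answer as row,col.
lane 27=>27/4=6, 27 mod 4=3
i=1  r:6+0=>6  c:2·3+1+0=>7

6,7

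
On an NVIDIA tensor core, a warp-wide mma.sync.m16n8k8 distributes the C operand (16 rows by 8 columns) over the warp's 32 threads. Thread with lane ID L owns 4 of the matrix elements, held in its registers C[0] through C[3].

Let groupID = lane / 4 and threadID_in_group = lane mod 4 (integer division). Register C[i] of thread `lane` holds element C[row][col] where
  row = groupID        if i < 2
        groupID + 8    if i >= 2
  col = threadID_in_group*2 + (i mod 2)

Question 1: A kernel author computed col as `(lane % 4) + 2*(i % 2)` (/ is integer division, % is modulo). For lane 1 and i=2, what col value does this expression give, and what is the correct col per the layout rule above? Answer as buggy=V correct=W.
`(lane % 4) + 2*(i % 2)`[1,2]->1
1: g=0,t=1
[2] (0+8,1*2+0) = (8,2)
col: 1 vs 2

buggy=1 correct=2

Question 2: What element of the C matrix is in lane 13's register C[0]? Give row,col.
lane 13=>13/4=3, 13 mod 4=1
i=0  r:3+0=>3  c:2·1+0=>2

3,2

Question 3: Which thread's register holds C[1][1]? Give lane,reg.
r=1→G=1,rhi=0  c=1→T=0,p=1
L=1*4+0=4  i=0*2+1=1

4,1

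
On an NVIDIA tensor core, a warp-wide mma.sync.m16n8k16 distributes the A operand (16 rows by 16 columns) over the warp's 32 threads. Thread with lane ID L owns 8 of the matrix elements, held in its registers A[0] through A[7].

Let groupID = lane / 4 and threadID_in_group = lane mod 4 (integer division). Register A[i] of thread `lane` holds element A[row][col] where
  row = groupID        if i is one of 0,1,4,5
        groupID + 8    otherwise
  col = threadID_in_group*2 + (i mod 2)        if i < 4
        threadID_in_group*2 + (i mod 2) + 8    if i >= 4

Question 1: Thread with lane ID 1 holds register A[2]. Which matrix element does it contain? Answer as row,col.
8,2

lane 1: gr=0 (1/4), th=1 (1%4)
i=2: r=0+8=8, c=1*2+0+0=2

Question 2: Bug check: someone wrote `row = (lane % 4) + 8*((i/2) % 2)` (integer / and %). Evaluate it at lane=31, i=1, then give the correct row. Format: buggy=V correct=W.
buggy=3 correct=7

`(lane % 4) + 8*((i/2) % 2)`[31,1]⇒3
lane 31⇒31/4=7, 31 mod 4=3
i=1  r:7+0⇒7  c:2·3+1+0⇒7
row: 3 vs 7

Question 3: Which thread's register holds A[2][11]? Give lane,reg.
r=2→G=2,rhi=0  c=11→chi=1,T=1,p=1
L=2*4+1=9  i=1*4+0*2+1=5

9,5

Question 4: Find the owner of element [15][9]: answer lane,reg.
28,7

r=15->g=7,rb=1  c=9->cb=1,t=0,b0=1
L=7*4+0=28  i=1*4+1*2+1=7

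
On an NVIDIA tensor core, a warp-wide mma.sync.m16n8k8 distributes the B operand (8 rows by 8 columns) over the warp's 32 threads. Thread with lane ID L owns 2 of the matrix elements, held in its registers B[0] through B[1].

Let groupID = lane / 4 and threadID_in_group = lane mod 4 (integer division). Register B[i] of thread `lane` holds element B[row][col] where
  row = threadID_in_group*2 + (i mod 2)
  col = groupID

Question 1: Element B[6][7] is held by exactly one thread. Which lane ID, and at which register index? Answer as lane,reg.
c=7⇒gr=7  r=6⇒th=3,odd=0
L=7*4+3=31  i=0=0

31,0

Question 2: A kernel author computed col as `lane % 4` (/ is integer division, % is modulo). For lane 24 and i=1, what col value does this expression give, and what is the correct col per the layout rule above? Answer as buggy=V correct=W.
`lane % 4`[24,1]⇒0
24: gr=6,th=0
[1] (0*2+1,6) = (1,6)
col: 0 vs 6

buggy=0 correct=6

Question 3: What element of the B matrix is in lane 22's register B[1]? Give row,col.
lane 22=>22/4=5, 22 mod 4=2
i=1  r:2·2+1=>5  c:5

5,5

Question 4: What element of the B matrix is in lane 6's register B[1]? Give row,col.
5,1

6: gid=1,tid=2
[1] (2*2+1,1) = (5,1)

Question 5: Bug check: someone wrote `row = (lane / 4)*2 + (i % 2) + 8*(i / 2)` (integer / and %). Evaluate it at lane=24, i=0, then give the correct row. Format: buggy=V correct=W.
buggy=12 correct=0

`(lane / 4)*2 + (i % 2) + 8*(i / 2)`[24,0]=>12
L=24=>grp=24>>2=6, tig=24&3=0
[0]=>row 0·2+0=0  col grp=6
row: 12 vs 0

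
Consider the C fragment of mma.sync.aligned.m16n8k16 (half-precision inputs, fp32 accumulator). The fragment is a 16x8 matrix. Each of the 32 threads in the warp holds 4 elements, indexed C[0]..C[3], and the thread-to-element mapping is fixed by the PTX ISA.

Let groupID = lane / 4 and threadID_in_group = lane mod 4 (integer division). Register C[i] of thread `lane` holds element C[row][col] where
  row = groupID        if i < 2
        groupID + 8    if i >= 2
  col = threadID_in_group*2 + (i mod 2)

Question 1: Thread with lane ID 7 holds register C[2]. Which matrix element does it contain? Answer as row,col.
9,6

lane 7: gr=1 (7/4), th=3 (7%4)
i=2: r=1+8=9, c=3*2+0=6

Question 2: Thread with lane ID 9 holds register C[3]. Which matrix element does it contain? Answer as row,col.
9: gid=2,tid=1
[3] (2+8,1*2+1) = (10,3)

10,3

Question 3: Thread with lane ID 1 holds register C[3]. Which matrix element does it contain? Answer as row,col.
L=1->gid=1>>2=0, tid=1&3=1
[3]->row 0+8=8  col 1·2+1=3

8,3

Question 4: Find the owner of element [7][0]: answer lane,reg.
r=7→G=7,rhi=0  c=0→T=0,p=0
L=7*4+0=28  i=0*2+0=0

28,0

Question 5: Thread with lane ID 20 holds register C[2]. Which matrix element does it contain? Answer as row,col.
lane 20: gr=5 (20/4), th=0 (20%4)
i=2: r=5+8=13, c=0*2+0=0

13,0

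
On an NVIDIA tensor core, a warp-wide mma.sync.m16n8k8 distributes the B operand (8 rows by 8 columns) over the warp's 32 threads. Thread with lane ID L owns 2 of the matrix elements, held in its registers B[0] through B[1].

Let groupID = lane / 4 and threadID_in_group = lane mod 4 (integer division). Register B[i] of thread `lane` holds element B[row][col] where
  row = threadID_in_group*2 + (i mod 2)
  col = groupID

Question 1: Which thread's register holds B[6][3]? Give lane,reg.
15,0

c=3→G=3  r=6→T=3,p=0
L=3*4+3=15  i=0=0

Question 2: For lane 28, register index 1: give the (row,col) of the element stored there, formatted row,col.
1,7

L=28⇒gr=28>>2=7, th=28&3=0
[1]⇒row 0·2+1=1  col gr=7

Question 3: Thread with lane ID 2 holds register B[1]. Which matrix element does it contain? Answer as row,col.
lane 2: gid=0 (2/4), tid=2 (2%4)
i=1: r=2*2+1=5, c=gid=0

5,0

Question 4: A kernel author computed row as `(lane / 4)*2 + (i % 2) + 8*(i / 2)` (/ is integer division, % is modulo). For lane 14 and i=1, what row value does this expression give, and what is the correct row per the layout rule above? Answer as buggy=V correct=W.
buggy=7 correct=5

`(lane / 4)*2 + (i % 2) + 8*(i / 2)`[14,1]->7
14: gid=3,tid=2
[1] (2*2+1,3) = (5,3)
row: 7 vs 5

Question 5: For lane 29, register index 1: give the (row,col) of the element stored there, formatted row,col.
L=29->g=29>>2=7, t=29&3=1
[1]->row 1·2+1=3  col g=7

3,7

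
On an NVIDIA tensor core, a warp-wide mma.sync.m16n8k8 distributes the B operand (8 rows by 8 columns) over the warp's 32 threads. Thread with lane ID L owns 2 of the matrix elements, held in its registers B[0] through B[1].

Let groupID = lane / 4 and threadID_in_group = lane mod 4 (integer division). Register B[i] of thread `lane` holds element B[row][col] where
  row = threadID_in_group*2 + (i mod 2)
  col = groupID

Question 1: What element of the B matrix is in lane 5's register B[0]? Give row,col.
lane 5=>5/4=1, 5 mod 4=1
i=0  r:2·1+0=>2  c:1

2,1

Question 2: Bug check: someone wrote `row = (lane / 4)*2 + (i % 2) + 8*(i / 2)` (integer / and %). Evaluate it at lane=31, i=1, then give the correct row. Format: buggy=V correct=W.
buggy=15 correct=7

`(lane / 4)*2 + (i % 2) + 8*(i / 2)`[31,1]->15
lane 31: gid=7 (31/4), tid=3 (31%4)
i=1: r=3*2+1=7, c=gid=7
row: 15 vs 7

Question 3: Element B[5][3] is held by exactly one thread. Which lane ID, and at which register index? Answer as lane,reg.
c=3→G=3  r=5→T=2,p=1
L=3*4+2=14  i=1=1

14,1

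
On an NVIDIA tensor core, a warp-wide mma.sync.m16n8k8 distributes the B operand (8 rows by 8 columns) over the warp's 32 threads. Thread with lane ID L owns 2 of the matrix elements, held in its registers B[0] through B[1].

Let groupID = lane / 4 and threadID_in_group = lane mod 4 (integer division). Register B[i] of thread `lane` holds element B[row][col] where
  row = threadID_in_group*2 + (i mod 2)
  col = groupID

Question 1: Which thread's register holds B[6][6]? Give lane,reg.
c: 6->gid=6  r: 6->tid=3,i&1=0
L=6*4+3=27  i=0=0

27,0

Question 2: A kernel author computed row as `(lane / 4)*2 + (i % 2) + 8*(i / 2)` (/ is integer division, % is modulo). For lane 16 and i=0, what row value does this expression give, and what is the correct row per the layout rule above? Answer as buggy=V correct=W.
buggy=8 correct=0

`(lane / 4)*2 + (i % 2) + 8*(i / 2)`[16,0]->8
lane 16: gid=4 (16/4), tid=0 (16%4)
i=0: r=0*2+0=0, c=gid=4
row: 8 vs 0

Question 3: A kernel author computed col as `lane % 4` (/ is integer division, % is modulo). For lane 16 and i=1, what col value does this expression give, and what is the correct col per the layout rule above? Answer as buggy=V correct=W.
`lane % 4`[16,1]→0
lane 16: G=4 (16/4), T=0 (16%4)
i=1: r=0*2+1=1, c=G=4
col: 0 vs 4

buggy=0 correct=4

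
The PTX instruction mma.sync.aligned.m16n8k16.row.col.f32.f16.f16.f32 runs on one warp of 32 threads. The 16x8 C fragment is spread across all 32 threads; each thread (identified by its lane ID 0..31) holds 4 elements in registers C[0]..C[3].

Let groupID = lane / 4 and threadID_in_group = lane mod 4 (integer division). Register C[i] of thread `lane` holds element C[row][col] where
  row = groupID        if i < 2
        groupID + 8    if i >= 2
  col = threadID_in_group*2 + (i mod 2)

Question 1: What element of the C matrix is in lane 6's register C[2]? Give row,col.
9,4

6: grp=1,tig=2
[2] (1+8,2*2+0) = (9,4)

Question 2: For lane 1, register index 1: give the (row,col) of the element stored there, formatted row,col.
0,3

lane 1: G=0 (1/4), T=1 (1%4)
i=1: r=0+0=0, c=1*2+1=3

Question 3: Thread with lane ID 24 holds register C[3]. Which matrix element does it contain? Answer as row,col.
lane 24⇒24/4=6, 24 mod 4=0
i=3  r:6+8⇒14  c:2·0+1⇒1

14,1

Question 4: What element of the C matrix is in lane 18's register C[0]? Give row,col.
lane 18⇒18/4=4, 18 mod 4=2
i=0  r:4+0⇒4  c:2·2+0⇒4

4,4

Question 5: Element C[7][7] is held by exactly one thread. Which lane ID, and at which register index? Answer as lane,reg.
r=7⇒gr=7,Rb=0  c=7⇒th=3,odd=1
L=7*4+3=31  i=0*2+1=1

31,1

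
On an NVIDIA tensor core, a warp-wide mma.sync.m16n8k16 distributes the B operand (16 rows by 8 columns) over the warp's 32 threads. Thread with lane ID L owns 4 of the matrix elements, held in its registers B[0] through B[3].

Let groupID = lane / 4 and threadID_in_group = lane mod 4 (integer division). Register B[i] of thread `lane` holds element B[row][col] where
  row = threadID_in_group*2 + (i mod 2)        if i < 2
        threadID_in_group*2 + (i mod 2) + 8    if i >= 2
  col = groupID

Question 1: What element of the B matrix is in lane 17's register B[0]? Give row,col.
2,4

L=17⇒gr=17>>2=4, th=17&3=1
[0]⇒row 1·2+0+0=2  col gr=4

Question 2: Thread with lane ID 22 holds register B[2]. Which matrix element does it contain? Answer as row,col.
lane 22: grp=5 (22/4), tig=2 (22%4)
i=2: r=2*2+0+8=12, c=grp=5

12,5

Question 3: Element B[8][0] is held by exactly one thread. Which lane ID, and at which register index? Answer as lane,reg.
0,2

c:0=>grp=0  r:8=>rB=1,tig=0,lo=0
L=0*4+0=0  i=1*2+0=2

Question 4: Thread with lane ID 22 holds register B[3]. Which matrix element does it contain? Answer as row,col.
lane 22->22/4=5, 22 mod 4=2
i=3  r:2·2+1+8->13  c:5

13,5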